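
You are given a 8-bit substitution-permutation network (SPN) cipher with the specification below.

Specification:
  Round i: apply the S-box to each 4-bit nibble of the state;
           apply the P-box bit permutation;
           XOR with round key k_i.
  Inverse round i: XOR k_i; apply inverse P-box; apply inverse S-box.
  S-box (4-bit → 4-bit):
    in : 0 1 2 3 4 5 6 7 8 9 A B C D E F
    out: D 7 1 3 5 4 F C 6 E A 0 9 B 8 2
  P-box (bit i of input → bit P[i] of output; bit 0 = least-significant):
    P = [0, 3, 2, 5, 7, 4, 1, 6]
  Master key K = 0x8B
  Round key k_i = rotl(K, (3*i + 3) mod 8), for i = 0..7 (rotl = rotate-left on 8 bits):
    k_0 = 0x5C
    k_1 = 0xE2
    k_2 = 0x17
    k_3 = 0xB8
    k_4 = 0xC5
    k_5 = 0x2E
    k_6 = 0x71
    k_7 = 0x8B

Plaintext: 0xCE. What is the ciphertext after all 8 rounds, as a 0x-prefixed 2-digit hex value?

s_0 = plaintext = 0xCE
s_1 = Round(s_0, k_0) = 0xBC
s_2 = Round(s_1, k_1) = 0xC3
s_3 = Round(s_2, k_2) = 0xDE
s_4 = Round(s_3, k_3) = 0x48
s_5 = Round(s_4, k_4) = 0x4B
s_6 = Round(s_5, k_5) = 0xAC
s_7 = Round(s_6, k_6) = 0x00
s_8 = Round(s_7, k_7) = 0x6C

0x6C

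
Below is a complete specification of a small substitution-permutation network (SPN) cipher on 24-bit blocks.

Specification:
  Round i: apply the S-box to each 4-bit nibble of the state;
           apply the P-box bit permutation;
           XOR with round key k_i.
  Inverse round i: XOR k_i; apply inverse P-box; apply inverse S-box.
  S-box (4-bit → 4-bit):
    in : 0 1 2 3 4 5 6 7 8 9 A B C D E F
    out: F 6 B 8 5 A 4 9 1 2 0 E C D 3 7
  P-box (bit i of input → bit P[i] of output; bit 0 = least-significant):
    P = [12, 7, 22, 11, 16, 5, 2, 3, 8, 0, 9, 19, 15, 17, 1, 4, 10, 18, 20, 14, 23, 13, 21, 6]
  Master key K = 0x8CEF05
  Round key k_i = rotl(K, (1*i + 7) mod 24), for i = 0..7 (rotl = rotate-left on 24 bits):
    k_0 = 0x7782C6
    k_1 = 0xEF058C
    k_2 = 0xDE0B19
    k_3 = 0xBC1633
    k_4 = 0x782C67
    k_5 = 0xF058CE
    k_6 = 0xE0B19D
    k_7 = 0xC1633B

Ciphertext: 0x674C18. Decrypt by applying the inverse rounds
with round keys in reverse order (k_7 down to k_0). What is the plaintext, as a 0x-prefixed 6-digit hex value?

0x6D5076

s_0 = ciphertext = 0x674C18
s_1 = InvRound(s_0, k_7) = 0xFE1F93
s_2 = InvRound(s_1, k_6) = 0x9FFCC3
s_3 = InvRound(s_2, k_5) = 0x1EE5D6
s_4 = InvRound(s_3, k_4) = 0x652E9B
s_5 = InvRound(s_4, k_3) = 0xE6A320
s_6 = InvRound(s_5, k_2) = 0x167553
s_7 = InvRound(s_6, k_1) = 0x0CC5DF
s_8 = InvRound(s_7, k_0) = 0x6D5076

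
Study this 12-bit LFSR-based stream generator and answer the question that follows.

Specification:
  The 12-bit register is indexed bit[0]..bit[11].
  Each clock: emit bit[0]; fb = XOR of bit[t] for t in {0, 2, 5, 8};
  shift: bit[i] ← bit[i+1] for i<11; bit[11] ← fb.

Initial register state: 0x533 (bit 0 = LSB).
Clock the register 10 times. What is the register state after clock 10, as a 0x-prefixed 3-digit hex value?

reg_0 = 0x533
clock 1: out=1, reg = 0xA99
clock 2: out=1, reg = 0xD4C
clock 3: out=0, reg = 0x6A6
clock 4: out=0, reg = 0x353
clock 5: out=1, reg = 0x1A9
clock 6: out=1, reg = 0x8D4
clock 7: out=0, reg = 0xC6A
clock 8: out=0, reg = 0xE35
clock 9: out=1, reg = 0xF1A
clock 10: out=0, reg = 0xF8D

0xF8D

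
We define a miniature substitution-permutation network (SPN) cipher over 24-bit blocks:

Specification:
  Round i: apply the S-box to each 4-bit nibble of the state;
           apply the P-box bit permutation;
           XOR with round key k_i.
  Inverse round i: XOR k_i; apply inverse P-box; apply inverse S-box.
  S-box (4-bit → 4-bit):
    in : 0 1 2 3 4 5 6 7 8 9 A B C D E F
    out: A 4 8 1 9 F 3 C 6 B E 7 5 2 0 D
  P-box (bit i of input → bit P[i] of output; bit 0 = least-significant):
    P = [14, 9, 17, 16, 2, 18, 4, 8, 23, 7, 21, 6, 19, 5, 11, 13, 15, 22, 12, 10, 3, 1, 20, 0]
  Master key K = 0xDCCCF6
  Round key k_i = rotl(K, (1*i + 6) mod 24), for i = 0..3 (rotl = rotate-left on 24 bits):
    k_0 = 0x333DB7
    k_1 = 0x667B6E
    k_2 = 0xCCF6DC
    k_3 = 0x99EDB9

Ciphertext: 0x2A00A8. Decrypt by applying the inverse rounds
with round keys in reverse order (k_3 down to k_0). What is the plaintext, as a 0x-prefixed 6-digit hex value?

0xAC8709

s_0 = ciphertext = 0x2A00A8
s_1 = InvRound(s_0, k_3) = 0x747C7F
s_2 = InvRound(s_1, k_2) = 0xA3BBED
s_3 = InvRound(s_2, k_1) = 0x06E6D4
s_4 = InvRound(s_3, k_0) = 0xAC8709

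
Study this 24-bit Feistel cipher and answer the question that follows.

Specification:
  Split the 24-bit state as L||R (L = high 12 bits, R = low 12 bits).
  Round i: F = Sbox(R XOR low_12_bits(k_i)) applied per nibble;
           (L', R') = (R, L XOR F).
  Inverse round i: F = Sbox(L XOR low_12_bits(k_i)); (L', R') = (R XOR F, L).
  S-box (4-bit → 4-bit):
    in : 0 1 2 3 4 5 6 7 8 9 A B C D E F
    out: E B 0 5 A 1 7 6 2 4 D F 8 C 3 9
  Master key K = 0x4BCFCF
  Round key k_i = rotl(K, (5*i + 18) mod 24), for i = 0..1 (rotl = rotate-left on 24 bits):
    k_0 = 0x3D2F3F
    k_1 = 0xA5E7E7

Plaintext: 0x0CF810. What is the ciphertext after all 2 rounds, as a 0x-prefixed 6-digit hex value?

0x6C631B

s_0 = plaintext = 0x0CF810
s_1 = Round(s_0, k_0) = 0x8106C6
s_2 = Round(s_1, k_1) = 0x6C631B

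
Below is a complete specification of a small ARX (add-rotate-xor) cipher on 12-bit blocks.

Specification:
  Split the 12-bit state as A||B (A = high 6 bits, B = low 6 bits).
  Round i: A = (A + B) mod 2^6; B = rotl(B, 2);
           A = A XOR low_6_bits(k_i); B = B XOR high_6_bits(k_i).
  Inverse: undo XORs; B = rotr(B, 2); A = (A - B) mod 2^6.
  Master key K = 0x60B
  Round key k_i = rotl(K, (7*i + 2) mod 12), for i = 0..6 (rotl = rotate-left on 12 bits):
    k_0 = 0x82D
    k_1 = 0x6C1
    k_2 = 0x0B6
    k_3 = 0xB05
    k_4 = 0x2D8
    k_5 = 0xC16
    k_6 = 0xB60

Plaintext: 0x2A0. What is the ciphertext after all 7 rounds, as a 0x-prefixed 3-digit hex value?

s_0 = plaintext = 0x2A0
s_1 = Round(s_0, k_0) = 0x1E2
s_2 = Round(s_1, k_1) = 0xA11
s_3 = Round(s_2, k_2) = 0x3C7
s_4 = Round(s_3, k_3) = 0x4F0
s_5 = Round(s_4, k_4) = 0x6C8
s_6 = Round(s_5, k_5) = 0xD50
s_7 = Round(s_6, k_6) = 0x96C

0x96C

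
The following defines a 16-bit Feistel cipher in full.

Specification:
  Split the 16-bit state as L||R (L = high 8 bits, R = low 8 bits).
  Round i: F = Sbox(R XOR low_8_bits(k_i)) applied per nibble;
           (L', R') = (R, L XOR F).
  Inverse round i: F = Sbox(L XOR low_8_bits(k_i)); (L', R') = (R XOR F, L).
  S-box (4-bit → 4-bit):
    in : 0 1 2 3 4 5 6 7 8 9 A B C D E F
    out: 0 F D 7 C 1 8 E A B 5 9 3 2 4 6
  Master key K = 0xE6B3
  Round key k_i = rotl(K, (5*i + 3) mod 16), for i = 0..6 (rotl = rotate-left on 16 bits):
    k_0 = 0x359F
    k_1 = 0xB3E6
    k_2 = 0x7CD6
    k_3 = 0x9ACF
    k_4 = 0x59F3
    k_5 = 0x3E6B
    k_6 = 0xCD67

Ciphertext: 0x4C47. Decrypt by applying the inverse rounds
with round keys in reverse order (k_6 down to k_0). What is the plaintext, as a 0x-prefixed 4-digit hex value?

0x4597

s_0 = ciphertext = 0x4C47
s_1 = InvRound(s_0, k_6) = 0x9E4C
s_2 = InvRound(s_1, k_5) = 0x2D9E
s_3 = InvRound(s_2, k_4) = 0xBA2D
s_4 = InvRound(s_3, k_3) = 0xCCBA
s_5 = InvRound(s_4, k_2) = 0x4FCC
s_6 = InvRound(s_5, k_1) = 0x974F
s_7 = InvRound(s_6, k_0) = 0x4597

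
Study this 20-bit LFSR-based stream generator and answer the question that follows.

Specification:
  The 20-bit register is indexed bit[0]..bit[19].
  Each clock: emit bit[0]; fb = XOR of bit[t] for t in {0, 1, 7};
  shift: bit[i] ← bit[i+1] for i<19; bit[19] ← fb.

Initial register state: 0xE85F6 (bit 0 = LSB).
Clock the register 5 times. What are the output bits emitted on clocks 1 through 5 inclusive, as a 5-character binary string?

01101

reg_0 = 0xE85F6
clock 1: out=0, reg = 0x742FB
clock 2: out=1, reg = 0xBA17D
clock 3: out=1, reg = 0xDD0BE
clock 4: out=0, reg = 0x6E85F
clock 5: out=1, reg = 0x3742F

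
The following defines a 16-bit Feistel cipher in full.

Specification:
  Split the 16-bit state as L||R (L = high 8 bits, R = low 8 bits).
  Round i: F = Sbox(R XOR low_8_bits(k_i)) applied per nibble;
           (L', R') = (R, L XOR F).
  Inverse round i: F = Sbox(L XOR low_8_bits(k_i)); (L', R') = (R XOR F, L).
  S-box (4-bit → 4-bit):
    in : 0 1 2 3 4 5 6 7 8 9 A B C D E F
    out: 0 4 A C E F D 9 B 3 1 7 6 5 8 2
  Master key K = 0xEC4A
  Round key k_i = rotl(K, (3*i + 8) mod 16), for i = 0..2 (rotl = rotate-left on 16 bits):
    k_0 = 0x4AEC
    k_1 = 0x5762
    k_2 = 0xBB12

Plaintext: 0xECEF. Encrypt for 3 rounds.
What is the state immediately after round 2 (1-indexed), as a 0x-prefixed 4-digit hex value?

0xE055

s_0 = plaintext = 0xECEF
s_1 = Round(s_0, k_0) = 0xEFE0
s_2 = Round(s_1, k_1) = 0xE055
s_3 = Round(s_2, k_2) = 0x5509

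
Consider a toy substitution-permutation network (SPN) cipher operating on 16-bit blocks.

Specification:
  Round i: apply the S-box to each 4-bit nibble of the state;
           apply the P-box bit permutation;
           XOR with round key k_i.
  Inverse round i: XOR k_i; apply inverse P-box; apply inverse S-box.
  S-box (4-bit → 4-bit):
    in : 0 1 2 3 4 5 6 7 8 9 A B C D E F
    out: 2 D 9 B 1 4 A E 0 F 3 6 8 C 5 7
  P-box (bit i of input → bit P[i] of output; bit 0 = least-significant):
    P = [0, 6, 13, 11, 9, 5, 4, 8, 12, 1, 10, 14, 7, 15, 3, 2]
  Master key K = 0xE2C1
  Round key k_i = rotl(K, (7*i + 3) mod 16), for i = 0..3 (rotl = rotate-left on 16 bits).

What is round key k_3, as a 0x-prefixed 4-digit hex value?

K = 0xE2C1
k_0 = rotl(K, (7*0+3) mod 16) = rotl(K, 3) = 0x160F
k_1 = rotl(K, (7*1+3) mod 16) = rotl(K, 10) = 0x078B
k_2 = rotl(K, (7*2+3) mod 16) = rotl(K, 1) = 0xC583
k_3 = rotl(K, (7*3+3) mod 16) = rotl(K, 8) = 0xC1E2

0xC1E2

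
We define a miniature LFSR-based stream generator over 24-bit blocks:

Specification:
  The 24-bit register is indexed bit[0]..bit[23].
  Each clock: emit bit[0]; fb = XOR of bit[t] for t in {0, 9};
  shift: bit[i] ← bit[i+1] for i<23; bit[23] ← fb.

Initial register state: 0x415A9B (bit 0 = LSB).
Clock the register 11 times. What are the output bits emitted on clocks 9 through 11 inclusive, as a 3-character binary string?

010

reg_0 = 0x415A9B
clock 1: out=1, reg = 0x20AD4D
clock 2: out=1, reg = 0x9056A6
clock 3: out=0, reg = 0xC82B53
clock 4: out=1, reg = 0x6415A9
clock 5: out=1, reg = 0xB20AD4
clock 6: out=0, reg = 0xD9056A
clock 7: out=0, reg = 0x6C82B5
clock 8: out=1, reg = 0x36415A
clock 9: out=0, reg = 0x1B20AD
clock 10: out=1, reg = 0x8D9056
clock 11: out=0, reg = 0x46C82B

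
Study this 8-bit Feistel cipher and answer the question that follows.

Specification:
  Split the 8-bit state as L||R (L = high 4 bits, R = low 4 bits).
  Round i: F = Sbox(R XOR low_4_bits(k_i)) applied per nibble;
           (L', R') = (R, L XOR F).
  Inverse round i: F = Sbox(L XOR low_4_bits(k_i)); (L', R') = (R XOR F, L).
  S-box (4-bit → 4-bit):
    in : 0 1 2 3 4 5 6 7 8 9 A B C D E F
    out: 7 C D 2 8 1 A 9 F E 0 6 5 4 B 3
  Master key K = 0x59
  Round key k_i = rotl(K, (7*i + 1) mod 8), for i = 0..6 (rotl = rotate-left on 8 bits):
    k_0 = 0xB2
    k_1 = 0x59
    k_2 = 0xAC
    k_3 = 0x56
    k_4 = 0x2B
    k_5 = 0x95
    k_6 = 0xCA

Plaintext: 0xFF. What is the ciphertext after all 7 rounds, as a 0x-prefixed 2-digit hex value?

s_0 = plaintext = 0xFF
s_1 = Round(s_0, k_0) = 0xFB
s_2 = Round(s_1, k_1) = 0xB2
s_3 = Round(s_2, k_2) = 0x20
s_4 = Round(s_3, k_3) = 0x08
s_5 = Round(s_4, k_4) = 0x82
s_6 = Round(s_5, k_5) = 0x21
s_7 = Round(s_6, k_6) = 0x14

0x14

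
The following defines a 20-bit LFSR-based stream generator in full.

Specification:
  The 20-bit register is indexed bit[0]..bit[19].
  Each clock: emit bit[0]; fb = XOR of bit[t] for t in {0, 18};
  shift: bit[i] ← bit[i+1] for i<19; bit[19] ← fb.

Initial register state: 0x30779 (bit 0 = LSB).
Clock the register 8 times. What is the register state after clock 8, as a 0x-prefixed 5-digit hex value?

0x4D307

reg_0 = 0x30779
clock 1: out=1, reg = 0x983BC
clock 2: out=0, reg = 0x4C1DE
clock 3: out=0, reg = 0xA60EF
clock 4: out=1, reg = 0xD3077
clock 5: out=1, reg = 0x6983B
clock 6: out=1, reg = 0x34C1D
clock 7: out=1, reg = 0x9A60E
clock 8: out=0, reg = 0x4D307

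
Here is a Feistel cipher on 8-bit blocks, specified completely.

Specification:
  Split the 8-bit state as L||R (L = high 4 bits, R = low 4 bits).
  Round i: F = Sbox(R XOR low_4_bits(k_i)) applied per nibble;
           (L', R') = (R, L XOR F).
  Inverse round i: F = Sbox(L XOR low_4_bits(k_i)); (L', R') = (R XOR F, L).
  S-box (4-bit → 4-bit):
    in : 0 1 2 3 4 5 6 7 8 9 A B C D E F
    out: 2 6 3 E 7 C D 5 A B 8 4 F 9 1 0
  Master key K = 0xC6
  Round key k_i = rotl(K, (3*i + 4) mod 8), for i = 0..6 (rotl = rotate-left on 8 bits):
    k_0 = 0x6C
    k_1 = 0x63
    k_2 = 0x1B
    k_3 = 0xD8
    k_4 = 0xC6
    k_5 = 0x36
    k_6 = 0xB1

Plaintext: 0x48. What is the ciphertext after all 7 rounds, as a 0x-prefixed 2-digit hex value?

s_0 = plaintext = 0x48
s_1 = Round(s_0, k_0) = 0x83
s_2 = Round(s_1, k_1) = 0x3A
s_3 = Round(s_2, k_2) = 0xA5
s_4 = Round(s_3, k_3) = 0x53
s_5 = Round(s_4, k_4) = 0x39
s_6 = Round(s_5, k_5) = 0x93
s_7 = Round(s_6, k_6) = 0x3A

0x3A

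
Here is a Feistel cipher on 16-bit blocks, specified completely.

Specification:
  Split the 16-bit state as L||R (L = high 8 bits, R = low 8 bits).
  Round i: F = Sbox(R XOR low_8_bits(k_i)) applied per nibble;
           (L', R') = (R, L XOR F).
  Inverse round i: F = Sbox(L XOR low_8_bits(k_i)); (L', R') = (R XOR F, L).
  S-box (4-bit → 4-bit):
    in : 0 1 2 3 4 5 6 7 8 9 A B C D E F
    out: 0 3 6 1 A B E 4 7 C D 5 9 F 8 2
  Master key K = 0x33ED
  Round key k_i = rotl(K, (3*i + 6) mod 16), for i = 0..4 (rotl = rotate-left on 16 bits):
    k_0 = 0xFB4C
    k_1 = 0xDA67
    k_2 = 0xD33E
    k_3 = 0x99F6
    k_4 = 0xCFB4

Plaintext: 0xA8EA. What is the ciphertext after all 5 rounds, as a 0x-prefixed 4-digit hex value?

s_0 = plaintext = 0xA8EA
s_1 = Round(s_0, k_0) = 0xEA76
s_2 = Round(s_1, k_1) = 0x76D9
s_3 = Round(s_2, k_2) = 0xD9F2
s_4 = Round(s_3, k_3) = 0xF2D3
s_5 = Round(s_4, k_4) = 0xD316

0xD316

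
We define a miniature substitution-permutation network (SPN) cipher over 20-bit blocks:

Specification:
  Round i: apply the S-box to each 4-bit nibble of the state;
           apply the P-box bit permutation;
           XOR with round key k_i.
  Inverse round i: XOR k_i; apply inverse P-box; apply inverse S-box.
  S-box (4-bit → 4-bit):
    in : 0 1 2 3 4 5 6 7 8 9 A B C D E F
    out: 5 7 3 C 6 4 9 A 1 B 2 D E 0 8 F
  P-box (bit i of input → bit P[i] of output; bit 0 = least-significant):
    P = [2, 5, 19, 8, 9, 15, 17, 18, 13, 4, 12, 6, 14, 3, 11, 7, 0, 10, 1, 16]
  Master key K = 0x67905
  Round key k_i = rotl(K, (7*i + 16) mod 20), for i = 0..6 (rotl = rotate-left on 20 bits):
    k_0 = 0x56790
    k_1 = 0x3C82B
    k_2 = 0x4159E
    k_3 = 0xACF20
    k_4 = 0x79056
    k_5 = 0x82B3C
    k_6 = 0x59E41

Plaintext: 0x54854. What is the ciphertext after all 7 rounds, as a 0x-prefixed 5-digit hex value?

s_0 = plaintext = 0x54854
s_1 = Round(s_0, k_0) = 0xF4FBA
s_2 = Round(s_1, k_1) = 0x4F650
s_3 = Round(s_2, k_2) = 0xE7950
s_4 = Round(s_3, k_3) = 0x1EFFC
s_5 = Round(s_4, k_4) = 0x927A5
s_6 = Round(s_5, k_5) = 0x1EF65
s_7 = Round(s_6, k_6) = 0x9A892

0x9A892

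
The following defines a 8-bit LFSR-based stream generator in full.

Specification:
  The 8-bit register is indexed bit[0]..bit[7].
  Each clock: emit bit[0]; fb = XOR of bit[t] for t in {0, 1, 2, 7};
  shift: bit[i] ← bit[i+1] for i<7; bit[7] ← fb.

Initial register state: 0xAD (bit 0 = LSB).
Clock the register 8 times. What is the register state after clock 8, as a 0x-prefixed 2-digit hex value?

reg_0 = 0xAD
clock 1: out=1, reg = 0xD6
clock 2: out=0, reg = 0xEB
clock 3: out=1, reg = 0xF5
clock 4: out=1, reg = 0xFA
clock 5: out=0, reg = 0x7D
clock 6: out=1, reg = 0x3E
clock 7: out=0, reg = 0x1F
clock 8: out=1, reg = 0x8F

0x8F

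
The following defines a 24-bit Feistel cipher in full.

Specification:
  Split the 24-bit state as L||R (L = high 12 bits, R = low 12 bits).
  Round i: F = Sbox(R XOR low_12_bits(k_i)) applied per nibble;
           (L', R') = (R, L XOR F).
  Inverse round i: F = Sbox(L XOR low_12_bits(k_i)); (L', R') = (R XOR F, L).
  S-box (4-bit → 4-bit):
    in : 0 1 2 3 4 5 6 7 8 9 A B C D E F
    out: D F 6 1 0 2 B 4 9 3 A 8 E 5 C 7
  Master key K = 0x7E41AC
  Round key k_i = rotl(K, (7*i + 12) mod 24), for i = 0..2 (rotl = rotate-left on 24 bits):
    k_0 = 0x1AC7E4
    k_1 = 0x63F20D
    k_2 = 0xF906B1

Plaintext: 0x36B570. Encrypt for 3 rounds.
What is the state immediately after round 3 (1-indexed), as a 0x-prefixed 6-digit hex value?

s_0 = plaintext = 0x36B570
s_1 = Round(s_0, k_0) = 0x57055B
s_2 = Round(s_1, k_1) = 0x55B15B
s_3 = Round(s_2, k_2) = 0x15B191

0x15B191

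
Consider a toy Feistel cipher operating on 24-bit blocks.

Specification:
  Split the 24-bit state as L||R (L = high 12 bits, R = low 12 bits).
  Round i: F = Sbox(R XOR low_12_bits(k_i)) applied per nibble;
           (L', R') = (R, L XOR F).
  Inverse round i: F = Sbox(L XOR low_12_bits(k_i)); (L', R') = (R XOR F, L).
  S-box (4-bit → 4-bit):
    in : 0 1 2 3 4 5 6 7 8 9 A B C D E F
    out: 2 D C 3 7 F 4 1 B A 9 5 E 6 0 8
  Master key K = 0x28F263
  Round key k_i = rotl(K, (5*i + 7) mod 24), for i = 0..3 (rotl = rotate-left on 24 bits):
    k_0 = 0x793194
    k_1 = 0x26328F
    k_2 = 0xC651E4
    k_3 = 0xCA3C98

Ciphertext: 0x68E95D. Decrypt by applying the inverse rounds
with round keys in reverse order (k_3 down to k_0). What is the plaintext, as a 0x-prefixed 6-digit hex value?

s_0 = ciphertext = 0x68E95D
s_1 = InvRound(s_0, k_3) = 0x08968E
s_2 = InvRound(s_1, k_2) = 0xBC8089
s_3 = InvRound(s_2, k_1) = 0xAF8BC8
s_4 = InvRound(s_3, k_0) = 0xE86AF8

0xE86AF8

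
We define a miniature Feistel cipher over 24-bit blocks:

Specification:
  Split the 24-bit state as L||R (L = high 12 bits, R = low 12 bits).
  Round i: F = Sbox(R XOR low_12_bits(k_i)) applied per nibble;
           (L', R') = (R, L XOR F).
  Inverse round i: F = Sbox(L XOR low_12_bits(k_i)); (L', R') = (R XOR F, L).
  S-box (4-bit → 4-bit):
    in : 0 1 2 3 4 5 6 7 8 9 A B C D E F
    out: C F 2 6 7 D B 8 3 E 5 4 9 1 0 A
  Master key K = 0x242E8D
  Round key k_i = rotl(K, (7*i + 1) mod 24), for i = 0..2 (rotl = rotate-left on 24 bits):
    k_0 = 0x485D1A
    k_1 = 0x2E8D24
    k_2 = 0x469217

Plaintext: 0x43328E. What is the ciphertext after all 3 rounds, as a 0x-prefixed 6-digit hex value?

0x4225B9

s_0 = plaintext = 0x43328E
s_1 = Round(s_0, k_0) = 0x28EED4
s_2 = Round(s_1, k_1) = 0xED4422
s_3 = Round(s_2, k_2) = 0x4225B9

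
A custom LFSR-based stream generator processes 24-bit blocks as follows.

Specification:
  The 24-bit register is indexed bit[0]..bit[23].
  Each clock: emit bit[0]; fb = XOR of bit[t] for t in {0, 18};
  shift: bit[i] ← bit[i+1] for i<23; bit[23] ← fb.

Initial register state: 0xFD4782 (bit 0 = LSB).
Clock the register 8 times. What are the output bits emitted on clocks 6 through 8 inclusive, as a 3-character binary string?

001

reg_0 = 0xFD4782
clock 1: out=0, reg = 0xFEA3C1
clock 2: out=1, reg = 0x7F51E0
clock 3: out=0, reg = 0xBFA8F0
clock 4: out=0, reg = 0xDFD478
clock 5: out=0, reg = 0xEFEA3C
clock 6: out=0, reg = 0xF7F51E
clock 7: out=0, reg = 0xFBFA8F
clock 8: out=1, reg = 0xFDFD47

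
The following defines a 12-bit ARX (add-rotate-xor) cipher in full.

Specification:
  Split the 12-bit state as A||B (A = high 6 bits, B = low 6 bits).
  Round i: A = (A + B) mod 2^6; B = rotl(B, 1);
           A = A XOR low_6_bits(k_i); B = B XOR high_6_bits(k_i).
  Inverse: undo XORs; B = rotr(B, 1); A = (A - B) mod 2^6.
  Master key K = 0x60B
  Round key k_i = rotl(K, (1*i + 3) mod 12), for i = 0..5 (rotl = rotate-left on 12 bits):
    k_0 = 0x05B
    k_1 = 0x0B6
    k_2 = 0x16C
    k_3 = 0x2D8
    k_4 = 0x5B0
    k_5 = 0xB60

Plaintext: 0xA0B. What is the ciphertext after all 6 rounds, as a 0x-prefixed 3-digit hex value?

0x84E

s_0 = plaintext = 0xA0B
s_1 = Round(s_0, k_0) = 0xA17
s_2 = Round(s_1, k_1) = 0x26C
s_3 = Round(s_2, k_2) = 0x65C
s_4 = Round(s_3, k_3) = 0xB73
s_5 = Round(s_4, k_4) = 0x431
s_6 = Round(s_5, k_5) = 0x84E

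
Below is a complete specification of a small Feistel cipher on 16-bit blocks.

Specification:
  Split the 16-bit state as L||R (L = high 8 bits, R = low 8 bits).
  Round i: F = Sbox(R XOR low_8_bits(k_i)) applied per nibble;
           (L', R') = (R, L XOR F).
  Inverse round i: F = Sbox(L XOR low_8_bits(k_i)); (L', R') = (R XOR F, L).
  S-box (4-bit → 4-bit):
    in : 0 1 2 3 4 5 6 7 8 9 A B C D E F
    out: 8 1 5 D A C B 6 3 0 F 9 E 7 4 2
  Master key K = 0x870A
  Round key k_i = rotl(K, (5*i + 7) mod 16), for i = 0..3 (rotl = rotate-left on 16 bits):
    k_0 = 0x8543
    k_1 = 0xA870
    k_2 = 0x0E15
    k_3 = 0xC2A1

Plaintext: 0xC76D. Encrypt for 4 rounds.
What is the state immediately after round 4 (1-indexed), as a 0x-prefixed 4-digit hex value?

s_0 = plaintext = 0xC76D
s_1 = Round(s_0, k_0) = 0x6D93
s_2 = Round(s_1, k_1) = 0x9320
s_3 = Round(s_2, k_2) = 0x204F
s_4 = Round(s_3, k_3) = 0x4F64

0x4F64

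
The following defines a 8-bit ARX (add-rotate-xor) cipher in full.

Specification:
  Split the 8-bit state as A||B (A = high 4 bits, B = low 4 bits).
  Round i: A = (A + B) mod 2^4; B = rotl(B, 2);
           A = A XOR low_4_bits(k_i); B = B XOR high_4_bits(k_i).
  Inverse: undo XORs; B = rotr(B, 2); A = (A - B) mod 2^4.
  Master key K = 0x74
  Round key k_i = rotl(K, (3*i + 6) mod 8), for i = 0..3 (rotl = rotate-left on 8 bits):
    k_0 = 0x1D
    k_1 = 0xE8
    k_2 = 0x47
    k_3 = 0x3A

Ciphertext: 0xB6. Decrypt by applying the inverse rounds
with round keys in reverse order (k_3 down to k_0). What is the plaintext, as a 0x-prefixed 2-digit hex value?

s_0 = ciphertext = 0xB6
s_1 = InvRound(s_0, k_3) = 0xC5
s_2 = InvRound(s_1, k_2) = 0x74
s_3 = InvRound(s_2, k_1) = 0x5A
s_4 = InvRound(s_3, k_0) = 0xAE

0xAE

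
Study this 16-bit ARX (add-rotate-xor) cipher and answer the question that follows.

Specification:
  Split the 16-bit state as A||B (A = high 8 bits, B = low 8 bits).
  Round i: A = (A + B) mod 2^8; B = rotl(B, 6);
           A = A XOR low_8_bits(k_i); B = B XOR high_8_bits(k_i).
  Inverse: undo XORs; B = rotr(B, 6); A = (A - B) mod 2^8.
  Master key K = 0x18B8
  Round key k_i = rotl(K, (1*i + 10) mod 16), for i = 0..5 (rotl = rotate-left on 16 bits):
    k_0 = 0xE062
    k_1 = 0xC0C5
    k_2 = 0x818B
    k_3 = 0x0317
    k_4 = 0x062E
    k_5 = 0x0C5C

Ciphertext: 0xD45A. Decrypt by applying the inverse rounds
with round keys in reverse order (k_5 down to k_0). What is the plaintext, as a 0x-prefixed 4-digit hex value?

s_0 = ciphertext = 0xD45A
s_1 = InvRound(s_0, k_5) = 0x2F59
s_2 = InvRound(s_1, k_4) = 0x847D
s_3 = InvRound(s_2, k_3) = 0x9AF9
s_4 = InvRound(s_3, k_2) = 0x30E1
s_5 = InvRound(s_4, k_1) = 0x7184
s_6 = InvRound(s_5, k_0) = 0x8291

0x8291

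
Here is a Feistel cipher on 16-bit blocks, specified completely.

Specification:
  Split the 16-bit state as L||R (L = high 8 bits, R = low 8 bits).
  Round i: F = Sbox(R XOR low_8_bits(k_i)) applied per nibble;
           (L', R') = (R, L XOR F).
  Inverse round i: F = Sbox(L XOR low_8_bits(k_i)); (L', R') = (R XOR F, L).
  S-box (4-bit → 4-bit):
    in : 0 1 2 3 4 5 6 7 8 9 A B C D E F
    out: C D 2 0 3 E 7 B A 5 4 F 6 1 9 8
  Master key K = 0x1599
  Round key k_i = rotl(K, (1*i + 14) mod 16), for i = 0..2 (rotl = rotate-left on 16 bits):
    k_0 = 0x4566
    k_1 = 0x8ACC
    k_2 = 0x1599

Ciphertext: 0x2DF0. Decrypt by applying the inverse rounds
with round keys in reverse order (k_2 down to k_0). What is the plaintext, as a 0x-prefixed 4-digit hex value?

0x2345

s_0 = ciphertext = 0x2DF0
s_1 = InvRound(s_0, k_2) = 0x032D
s_2 = InvRound(s_1, k_1) = 0x4503
s_3 = InvRound(s_2, k_0) = 0x2345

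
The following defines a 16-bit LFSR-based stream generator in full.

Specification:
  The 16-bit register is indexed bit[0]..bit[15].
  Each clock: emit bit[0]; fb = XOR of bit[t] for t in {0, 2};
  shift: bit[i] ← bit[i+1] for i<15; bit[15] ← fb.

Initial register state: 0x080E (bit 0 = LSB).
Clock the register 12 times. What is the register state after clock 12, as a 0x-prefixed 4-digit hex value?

0xA0D0

reg_0 = 0x080E
clock 1: out=0, reg = 0x8407
clock 2: out=1, reg = 0x4203
clock 3: out=1, reg = 0xA101
clock 4: out=1, reg = 0xD080
clock 5: out=0, reg = 0x6840
clock 6: out=0, reg = 0x3420
clock 7: out=0, reg = 0x1A10
clock 8: out=0, reg = 0x0D08
clock 9: out=0, reg = 0x0684
clock 10: out=0, reg = 0x8342
clock 11: out=0, reg = 0x41A1
clock 12: out=1, reg = 0xA0D0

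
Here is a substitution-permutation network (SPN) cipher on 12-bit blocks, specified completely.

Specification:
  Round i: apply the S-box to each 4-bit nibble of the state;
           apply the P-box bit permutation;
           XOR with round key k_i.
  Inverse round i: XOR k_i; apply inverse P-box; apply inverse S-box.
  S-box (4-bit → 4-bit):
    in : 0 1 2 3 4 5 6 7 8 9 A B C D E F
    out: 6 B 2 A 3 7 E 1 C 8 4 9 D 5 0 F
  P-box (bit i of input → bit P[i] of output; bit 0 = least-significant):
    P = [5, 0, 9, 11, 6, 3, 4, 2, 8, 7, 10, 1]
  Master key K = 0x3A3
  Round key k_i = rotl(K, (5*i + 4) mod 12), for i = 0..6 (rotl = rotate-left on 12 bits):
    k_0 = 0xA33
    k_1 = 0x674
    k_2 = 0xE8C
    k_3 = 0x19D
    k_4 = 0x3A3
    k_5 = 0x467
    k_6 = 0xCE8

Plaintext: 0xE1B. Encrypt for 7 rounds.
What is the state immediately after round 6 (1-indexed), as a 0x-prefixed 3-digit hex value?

0xD1C

s_0 = plaintext = 0xE1B
s_1 = Round(s_0, k_0) = 0x25F
s_2 = Round(s_1, k_1) = 0xC8D
s_3 = Round(s_2, k_2) = 0x9BA
s_4 = Round(s_3, k_3) = 0x3DB
s_5 = Round(s_4, k_4) = 0xB51
s_6 = Round(s_5, k_5) = 0xD1C
s_7 = Round(s_6, k_6) = 0x384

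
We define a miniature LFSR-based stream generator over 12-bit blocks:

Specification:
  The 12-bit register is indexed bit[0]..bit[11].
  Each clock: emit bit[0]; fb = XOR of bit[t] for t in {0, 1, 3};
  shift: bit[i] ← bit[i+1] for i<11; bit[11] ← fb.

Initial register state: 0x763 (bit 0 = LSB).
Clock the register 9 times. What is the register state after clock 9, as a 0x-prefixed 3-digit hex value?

reg_0 = 0x763
clock 1: out=1, reg = 0x3B1
clock 2: out=1, reg = 0x9D8
clock 3: out=0, reg = 0xCEC
clock 4: out=0, reg = 0xE76
clock 5: out=0, reg = 0xF3B
clock 6: out=1, reg = 0xF9D
clock 7: out=1, reg = 0x7CE
clock 8: out=0, reg = 0x3E7
clock 9: out=1, reg = 0x1F3

0x1F3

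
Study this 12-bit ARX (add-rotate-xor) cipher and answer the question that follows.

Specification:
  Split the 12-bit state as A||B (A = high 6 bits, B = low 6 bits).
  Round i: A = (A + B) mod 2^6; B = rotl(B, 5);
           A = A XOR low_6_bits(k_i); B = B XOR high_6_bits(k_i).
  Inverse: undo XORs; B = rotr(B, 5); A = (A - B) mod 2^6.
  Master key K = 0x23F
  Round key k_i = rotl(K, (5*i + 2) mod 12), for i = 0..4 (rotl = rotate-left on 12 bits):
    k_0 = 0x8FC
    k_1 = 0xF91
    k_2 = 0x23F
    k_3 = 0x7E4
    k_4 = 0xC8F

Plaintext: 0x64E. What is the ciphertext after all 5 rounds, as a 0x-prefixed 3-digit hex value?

s_0 = plaintext = 0x64E
s_1 = Round(s_0, k_0) = 0x6E4
s_2 = Round(s_1, k_1) = 0xBAC
s_3 = Round(s_2, k_2) = 0x95E
s_4 = Round(s_3, k_3) = 0x9D0
s_5 = Round(s_4, k_4) = 0xE3A

0xE3A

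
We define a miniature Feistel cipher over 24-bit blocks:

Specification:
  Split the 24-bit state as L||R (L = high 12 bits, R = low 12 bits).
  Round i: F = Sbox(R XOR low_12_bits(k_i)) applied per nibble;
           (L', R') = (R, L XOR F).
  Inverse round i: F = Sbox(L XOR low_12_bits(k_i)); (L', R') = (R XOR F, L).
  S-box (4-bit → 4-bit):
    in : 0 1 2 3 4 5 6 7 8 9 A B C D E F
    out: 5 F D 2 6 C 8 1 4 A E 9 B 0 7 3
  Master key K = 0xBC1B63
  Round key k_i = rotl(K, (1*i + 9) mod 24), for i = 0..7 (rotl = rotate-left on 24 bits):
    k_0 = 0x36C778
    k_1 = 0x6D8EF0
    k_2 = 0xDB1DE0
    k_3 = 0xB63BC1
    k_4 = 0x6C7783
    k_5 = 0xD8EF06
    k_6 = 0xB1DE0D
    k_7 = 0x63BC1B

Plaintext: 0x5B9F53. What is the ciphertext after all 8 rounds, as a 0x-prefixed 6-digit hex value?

0x684BCF

s_0 = plaintext = 0x5B9F53
s_1 = Round(s_0, k_0) = 0xF53160
s_2 = Round(s_1, k_1) = 0x160CF6
s_3 = Round(s_2, k_2) = 0xCF6E98
s_4 = Round(s_3, k_3) = 0xE9803C
s_5 = Round(s_4, k_4) = 0x03CF0B
s_6 = Round(s_5, k_5) = 0xF0B56C
s_7 = Round(s_6, k_6) = 0x56C684
s_8 = Round(s_7, k_7) = 0x684BCF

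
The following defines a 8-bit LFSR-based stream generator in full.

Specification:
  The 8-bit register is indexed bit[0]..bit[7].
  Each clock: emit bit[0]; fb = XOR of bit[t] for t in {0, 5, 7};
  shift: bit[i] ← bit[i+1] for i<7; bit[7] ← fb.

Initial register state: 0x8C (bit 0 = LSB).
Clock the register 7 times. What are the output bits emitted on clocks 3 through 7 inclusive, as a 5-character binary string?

reg_0 = 0x8C
clock 1: out=0, reg = 0xC6
clock 2: out=0, reg = 0xE3
clock 3: out=1, reg = 0xF1
clock 4: out=1, reg = 0xF8
clock 5: out=0, reg = 0x7C
clock 6: out=0, reg = 0xBE
clock 7: out=0, reg = 0x5F

11000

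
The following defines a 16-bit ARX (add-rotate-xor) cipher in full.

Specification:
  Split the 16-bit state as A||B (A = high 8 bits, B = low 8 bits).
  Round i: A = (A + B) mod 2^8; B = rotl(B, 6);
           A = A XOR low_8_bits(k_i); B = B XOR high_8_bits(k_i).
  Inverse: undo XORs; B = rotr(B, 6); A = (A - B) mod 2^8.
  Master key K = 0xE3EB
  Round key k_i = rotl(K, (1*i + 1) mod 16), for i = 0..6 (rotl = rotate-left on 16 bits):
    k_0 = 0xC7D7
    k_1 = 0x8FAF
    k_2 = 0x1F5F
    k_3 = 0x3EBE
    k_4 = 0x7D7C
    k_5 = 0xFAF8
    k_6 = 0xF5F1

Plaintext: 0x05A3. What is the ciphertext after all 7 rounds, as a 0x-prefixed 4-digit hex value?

s_0 = plaintext = 0x05A3
s_1 = Round(s_0, k_0) = 0x7F2F
s_2 = Round(s_1, k_1) = 0x0144
s_3 = Round(s_2, k_2) = 0x1A0E
s_4 = Round(s_3, k_3) = 0x96BD
s_5 = Round(s_4, k_4) = 0x2F12
s_6 = Round(s_5, k_5) = 0xB97E
s_7 = Round(s_6, k_6) = 0xC66A

0xC66A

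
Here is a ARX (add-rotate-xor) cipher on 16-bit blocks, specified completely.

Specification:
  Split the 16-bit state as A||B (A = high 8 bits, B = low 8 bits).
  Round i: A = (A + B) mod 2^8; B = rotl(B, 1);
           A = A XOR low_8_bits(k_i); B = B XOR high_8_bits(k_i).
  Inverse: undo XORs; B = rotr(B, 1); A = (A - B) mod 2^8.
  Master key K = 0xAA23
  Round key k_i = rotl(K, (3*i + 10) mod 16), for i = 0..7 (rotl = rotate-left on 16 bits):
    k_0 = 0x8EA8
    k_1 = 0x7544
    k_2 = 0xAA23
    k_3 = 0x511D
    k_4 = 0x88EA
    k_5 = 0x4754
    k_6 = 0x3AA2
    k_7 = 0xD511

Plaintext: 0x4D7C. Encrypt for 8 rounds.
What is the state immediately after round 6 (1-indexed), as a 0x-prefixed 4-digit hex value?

0x1DDF

s_0 = plaintext = 0x4D7C
s_1 = Round(s_0, k_0) = 0x6176
s_2 = Round(s_1, k_1) = 0x9399
s_3 = Round(s_2, k_2) = 0x0F99
s_4 = Round(s_3, k_3) = 0xB562
s_5 = Round(s_4, k_4) = 0xFD4C
s_6 = Round(s_5, k_5) = 0x1DDF
s_7 = Round(s_6, k_6) = 0x5E85
s_8 = Round(s_7, k_7) = 0xF2DE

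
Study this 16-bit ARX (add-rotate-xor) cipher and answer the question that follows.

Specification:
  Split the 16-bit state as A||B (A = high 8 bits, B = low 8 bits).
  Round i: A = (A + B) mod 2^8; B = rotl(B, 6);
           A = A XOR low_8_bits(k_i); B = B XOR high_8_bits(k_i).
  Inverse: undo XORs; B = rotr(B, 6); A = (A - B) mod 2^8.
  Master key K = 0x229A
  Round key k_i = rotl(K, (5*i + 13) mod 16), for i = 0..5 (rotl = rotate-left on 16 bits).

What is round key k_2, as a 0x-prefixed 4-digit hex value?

K = 0x229A
k_0 = rotl(K, (5*0+13) mod 16) = rotl(K, 13) = 0x4453
k_1 = rotl(K, (5*1+13) mod 16) = rotl(K, 2) = 0x8A68
k_2 = rotl(K, (5*2+13) mod 16) = rotl(K, 7) = 0x4D11

0x4D11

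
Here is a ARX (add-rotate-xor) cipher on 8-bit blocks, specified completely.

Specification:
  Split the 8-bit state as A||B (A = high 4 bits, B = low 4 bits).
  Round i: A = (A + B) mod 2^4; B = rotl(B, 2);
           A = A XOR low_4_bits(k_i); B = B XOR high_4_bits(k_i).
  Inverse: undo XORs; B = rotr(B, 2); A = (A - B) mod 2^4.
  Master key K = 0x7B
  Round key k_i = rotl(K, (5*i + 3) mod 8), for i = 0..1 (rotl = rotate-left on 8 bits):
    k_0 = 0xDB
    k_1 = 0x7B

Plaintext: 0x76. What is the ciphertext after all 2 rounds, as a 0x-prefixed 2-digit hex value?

0x16

s_0 = plaintext = 0x76
s_1 = Round(s_0, k_0) = 0x64
s_2 = Round(s_1, k_1) = 0x16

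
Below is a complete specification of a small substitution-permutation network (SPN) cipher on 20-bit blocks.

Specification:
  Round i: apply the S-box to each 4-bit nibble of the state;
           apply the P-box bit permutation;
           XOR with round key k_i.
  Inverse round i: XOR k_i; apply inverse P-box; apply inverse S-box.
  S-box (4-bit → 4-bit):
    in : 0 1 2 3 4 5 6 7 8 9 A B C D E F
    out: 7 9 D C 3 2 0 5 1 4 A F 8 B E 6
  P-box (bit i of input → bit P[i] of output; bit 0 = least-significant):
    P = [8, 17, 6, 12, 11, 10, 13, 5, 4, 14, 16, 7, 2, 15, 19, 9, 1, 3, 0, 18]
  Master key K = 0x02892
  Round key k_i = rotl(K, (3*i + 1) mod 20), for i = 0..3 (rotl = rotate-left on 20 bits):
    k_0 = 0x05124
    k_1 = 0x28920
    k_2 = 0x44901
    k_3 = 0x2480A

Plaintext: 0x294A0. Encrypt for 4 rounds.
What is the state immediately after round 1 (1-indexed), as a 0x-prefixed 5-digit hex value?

s_0 = plaintext = 0x294A0
s_1 = Round(s_0, k_0) = 0xE1457
s_2 = Round(s_1, k_1) = 0x6CE7D
s_3 = Round(s_2, k_2) = 0x73281
s_4 = Round(s_3, k_3) = 0xB5399

0xE1457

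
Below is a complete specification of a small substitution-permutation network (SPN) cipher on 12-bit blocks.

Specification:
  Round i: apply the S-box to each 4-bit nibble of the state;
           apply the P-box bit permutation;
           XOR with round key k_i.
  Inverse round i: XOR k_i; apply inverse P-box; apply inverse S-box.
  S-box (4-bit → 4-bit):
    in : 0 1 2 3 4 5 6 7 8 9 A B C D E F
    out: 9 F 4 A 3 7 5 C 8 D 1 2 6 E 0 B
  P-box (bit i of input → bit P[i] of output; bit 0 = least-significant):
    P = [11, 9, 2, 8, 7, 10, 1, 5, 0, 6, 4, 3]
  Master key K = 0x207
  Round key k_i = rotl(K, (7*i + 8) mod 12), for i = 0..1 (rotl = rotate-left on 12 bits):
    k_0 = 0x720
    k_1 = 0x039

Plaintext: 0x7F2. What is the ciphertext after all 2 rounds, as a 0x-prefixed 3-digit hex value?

0x2D7

s_0 = plaintext = 0x7F2
s_1 = Round(s_0, k_0) = 0x39C
s_2 = Round(s_1, k_1) = 0x2D7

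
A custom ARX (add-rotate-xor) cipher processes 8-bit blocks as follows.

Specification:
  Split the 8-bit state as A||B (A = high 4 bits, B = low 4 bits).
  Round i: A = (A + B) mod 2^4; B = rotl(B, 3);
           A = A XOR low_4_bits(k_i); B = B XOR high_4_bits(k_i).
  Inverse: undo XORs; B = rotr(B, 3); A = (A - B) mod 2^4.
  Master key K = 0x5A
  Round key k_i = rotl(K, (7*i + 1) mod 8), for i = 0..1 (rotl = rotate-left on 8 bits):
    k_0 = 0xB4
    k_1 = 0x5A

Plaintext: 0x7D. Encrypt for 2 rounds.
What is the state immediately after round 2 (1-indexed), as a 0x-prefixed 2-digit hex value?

0xFF

s_0 = plaintext = 0x7D
s_1 = Round(s_0, k_0) = 0x05
s_2 = Round(s_1, k_1) = 0xFF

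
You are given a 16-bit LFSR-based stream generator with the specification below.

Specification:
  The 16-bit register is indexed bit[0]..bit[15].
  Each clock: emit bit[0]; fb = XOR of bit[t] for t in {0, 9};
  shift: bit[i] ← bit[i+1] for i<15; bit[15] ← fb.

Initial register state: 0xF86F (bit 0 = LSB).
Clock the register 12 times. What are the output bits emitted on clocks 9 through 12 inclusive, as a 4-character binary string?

0001

reg_0 = 0xF86F
clock 1: out=1, reg = 0xFC37
clock 2: out=1, reg = 0xFE1B
clock 3: out=1, reg = 0x7F0D
clock 4: out=1, reg = 0x3F86
clock 5: out=0, reg = 0x9FC3
clock 6: out=1, reg = 0x4FE1
clock 7: out=1, reg = 0x27F0
clock 8: out=0, reg = 0x93F8
clock 9: out=0, reg = 0xC9FC
clock 10: out=0, reg = 0x64FE
clock 11: out=0, reg = 0x327F
clock 12: out=1, reg = 0x193F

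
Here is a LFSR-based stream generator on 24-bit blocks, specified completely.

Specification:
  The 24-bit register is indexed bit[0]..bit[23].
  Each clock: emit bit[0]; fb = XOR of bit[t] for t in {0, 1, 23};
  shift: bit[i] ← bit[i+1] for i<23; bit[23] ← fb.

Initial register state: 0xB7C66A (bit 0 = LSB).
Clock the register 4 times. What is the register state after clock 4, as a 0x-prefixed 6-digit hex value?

reg_0 = 0xB7C66A
clock 1: out=0, reg = 0x5BE335
clock 2: out=1, reg = 0xADF19A
clock 3: out=0, reg = 0x56F8CD
clock 4: out=1, reg = 0xAB7C66

0xAB7C66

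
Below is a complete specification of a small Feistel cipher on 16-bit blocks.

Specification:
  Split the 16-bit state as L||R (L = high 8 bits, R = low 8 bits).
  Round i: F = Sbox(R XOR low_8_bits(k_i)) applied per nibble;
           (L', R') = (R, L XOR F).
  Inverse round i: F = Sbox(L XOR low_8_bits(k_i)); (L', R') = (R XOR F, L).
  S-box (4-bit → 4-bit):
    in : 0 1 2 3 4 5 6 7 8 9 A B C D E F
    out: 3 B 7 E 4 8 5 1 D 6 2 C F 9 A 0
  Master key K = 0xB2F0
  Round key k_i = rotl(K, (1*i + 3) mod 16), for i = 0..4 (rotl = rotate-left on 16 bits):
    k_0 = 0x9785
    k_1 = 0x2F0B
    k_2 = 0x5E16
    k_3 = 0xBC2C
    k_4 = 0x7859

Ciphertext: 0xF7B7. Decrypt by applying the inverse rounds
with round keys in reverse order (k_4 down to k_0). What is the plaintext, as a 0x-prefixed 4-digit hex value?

0x5698

s_0 = ciphertext = 0xF7B7
s_1 = InvRound(s_0, k_4) = 0x9DF7
s_2 = InvRound(s_1, k_3) = 0x3C9D
s_3 = InvRound(s_2, k_2) = 0xEF3C
s_4 = InvRound(s_3, k_1) = 0x98EF
s_5 = InvRound(s_4, k_0) = 0x5698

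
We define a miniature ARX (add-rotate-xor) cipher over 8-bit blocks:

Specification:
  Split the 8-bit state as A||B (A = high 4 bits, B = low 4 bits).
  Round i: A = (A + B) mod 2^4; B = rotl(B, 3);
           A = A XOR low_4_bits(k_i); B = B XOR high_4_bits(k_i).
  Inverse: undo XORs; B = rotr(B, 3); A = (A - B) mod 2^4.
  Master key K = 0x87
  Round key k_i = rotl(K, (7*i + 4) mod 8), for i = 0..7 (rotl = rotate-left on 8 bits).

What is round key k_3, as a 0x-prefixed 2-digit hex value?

0x0F

K = 0x87
k_0 = rotl(K, (7*0+4) mod 8) = rotl(K, 4) = 0x78
k_1 = rotl(K, (7*1+4) mod 8) = rotl(K, 3) = 0x3C
k_2 = rotl(K, (7*2+4) mod 8) = rotl(K, 2) = 0x1E
k_3 = rotl(K, (7*3+4) mod 8) = rotl(K, 1) = 0x0F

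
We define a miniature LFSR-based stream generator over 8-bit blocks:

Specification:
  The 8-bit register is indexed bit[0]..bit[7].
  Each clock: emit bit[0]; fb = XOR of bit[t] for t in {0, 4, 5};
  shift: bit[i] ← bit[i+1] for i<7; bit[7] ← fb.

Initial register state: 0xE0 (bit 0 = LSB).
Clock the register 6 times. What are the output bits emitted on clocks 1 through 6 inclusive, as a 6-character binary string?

000001

reg_0 = 0xE0
clock 1: out=0, reg = 0xF0
clock 2: out=0, reg = 0x78
clock 3: out=0, reg = 0x3C
clock 4: out=0, reg = 0x1E
clock 5: out=0, reg = 0x8F
clock 6: out=1, reg = 0xC7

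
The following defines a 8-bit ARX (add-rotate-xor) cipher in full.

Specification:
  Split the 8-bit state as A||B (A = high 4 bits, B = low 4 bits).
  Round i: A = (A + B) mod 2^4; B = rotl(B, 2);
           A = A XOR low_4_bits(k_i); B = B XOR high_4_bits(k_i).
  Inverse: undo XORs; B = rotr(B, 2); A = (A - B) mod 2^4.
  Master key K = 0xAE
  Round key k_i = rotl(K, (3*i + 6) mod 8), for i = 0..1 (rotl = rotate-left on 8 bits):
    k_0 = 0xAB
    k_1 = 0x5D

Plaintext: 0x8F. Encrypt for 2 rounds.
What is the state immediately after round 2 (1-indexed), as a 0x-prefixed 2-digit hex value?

s_0 = plaintext = 0x8F
s_1 = Round(s_0, k_0) = 0xC5
s_2 = Round(s_1, k_1) = 0xC0

0xC0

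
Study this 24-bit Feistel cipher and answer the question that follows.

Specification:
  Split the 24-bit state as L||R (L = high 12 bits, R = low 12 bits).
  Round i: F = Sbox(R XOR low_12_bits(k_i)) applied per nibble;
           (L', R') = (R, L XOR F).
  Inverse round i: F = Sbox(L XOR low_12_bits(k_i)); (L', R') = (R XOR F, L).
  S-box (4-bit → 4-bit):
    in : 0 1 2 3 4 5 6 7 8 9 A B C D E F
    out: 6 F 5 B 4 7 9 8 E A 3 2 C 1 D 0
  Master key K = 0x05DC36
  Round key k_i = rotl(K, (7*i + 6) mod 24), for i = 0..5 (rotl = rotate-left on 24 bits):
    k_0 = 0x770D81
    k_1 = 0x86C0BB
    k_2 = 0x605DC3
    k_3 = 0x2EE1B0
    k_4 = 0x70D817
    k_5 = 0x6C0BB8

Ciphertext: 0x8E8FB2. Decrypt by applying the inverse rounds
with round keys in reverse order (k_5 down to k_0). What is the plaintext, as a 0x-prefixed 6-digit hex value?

0xD2C9EB

s_0 = ciphertext = 0x8E8FB2
s_1 = InvRound(s_0, k_5) = 0x4C48E8
s_2 = InvRound(s_1, k_4) = 0x4F34C4
s_3 = InvRound(s_2, k_3) = 0x38F4F3
s_4 = InvRound(s_3, k_2) = 0x9BF38F
s_5 = InvRound(s_4, k_1) = 0x9EB9BF
s_6 = InvRound(s_5, k_0) = 0xD2C9EB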